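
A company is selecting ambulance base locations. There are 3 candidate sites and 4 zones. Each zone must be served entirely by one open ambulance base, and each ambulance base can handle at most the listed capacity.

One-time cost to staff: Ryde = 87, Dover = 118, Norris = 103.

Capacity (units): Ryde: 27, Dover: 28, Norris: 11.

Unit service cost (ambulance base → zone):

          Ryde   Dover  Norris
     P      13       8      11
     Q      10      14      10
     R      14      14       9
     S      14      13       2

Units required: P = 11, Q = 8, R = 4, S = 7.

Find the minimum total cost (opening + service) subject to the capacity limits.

Open {Ryde, Norris}: P→Ryde 13·11=143, Q→Ryde 10·8=80, R→Norris 9·4=36, S→Norris 2·7=14.
Loads: Ryde carries 19/27, Norris carries 11/11. Service 273; fixed 190; total 463.
Next best feasible plan costs 471.

Minimum total cost: 463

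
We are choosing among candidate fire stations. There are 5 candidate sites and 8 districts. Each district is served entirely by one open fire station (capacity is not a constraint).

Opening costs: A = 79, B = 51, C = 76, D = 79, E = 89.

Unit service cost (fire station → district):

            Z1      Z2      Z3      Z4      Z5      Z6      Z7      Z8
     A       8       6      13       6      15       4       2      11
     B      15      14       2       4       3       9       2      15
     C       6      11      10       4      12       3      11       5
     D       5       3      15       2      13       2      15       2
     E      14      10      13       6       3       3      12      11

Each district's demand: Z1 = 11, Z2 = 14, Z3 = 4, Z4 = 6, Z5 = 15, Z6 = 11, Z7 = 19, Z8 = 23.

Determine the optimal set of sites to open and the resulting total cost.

Open B and D; minimum total cost 398.

For any fixed open set, each district goes to its cheapest open site; total = fixed + service.
{B, D}: Z1→D 5·11=55, Z2→D 3·14=42, Z3→B 2·4=8, Z4→D 2·6=12, Z5→B 3·15=45, Z6→D 2·11=22, Z7→B 2·19=38, Z8→D 2·23=46. Service 268; fixed 130; total 398.
{B, C, D}: Z1→D 5·11=55, Z2→D 3·14=42, Z3→B 2·4=8, Z4→D 2·6=12, Z5→B 3·15=45, Z6→D 2·11=22, Z7→B 2·19=38, Z8→D 2·23=46. Service 268; fixed 206; total 474.
{A, B, D}: service 268 + fixed 209 = 477
{A, B, C, D, E}: service 268 + fixed 374 = 642
No other subset beats 398.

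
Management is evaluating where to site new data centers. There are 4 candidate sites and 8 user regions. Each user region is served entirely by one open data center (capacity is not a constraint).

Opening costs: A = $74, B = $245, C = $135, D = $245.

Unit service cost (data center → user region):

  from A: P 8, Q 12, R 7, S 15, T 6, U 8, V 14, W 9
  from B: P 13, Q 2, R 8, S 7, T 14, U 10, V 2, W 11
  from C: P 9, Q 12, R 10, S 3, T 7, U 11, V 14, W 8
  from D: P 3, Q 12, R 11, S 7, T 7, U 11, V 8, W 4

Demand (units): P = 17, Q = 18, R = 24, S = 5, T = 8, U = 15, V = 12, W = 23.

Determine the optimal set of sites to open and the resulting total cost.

Open A and B; minimum total cost 1093.

For any fixed open set, each user region goes to its cheapest open site; total = fixed + service.
{A, B}: P→A 8·17=136, Q→B 2·18=36, R→A 7·24=168, S→B 7·5=35, T→A 6·8=48, U→A 8·15=120, V→B 2·12=24, W→A 9·23=207. Service 774; fixed 319; total 1093.
{B, D}: service 636 + fixed 490 = 1126
{A, B, D}: service 574 + fixed 564 = 1138
{A, B, C, D}: service 554 + fixed 699 = 1253
No other subset beats 1093.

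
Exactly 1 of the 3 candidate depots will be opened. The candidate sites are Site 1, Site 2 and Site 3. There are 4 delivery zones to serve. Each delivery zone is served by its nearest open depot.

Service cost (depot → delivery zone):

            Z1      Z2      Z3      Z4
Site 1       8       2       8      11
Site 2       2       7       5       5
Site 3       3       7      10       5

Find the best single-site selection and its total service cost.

Choose Site 2 only; total service cost 19.

With exactly 1 open, each delivery zone uses its cheapest among the chosen.
{Site 2}: Z1→Site 2 2, Z2→Site 2 7, Z3→Site 2 5, Z4→Site 2 5. Service cost 19.
{Site 3}: service cost 25
{Site 1}: service cost 29
Among all 3 size-1 choices, {Site 2} is lowest.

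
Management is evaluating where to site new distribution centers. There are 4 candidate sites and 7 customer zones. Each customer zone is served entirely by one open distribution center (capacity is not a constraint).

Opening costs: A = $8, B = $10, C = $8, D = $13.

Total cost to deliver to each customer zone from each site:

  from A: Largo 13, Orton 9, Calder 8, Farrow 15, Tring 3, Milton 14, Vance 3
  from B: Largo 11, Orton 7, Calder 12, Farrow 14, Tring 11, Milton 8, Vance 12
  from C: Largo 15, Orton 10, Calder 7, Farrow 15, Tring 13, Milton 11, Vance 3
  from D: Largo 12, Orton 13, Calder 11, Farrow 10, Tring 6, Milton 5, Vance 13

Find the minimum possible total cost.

For any fixed open set, each customer zone goes to its cheapest open site; total = fixed + service.
{A, D}: Largo→D 12, Orton→A 9, Calder→A 8, Farrow→D 10, Tring→A 3, Milton→D 5, Vance→A 3. Service 50; fixed 21; total 71.
{A, B}: Largo→B 11, Orton→B 7, Calder→A 8, Farrow→B 14, Tring→A 3, Milton→B 8, Vance→A 3. Service 54; fixed 18; total 72.
{A}: service 65 + fixed 8 = 73
{A, B, C, D}: service 46 + fixed 39 = 85
No other subset beats 71.

Minimum total cost: 71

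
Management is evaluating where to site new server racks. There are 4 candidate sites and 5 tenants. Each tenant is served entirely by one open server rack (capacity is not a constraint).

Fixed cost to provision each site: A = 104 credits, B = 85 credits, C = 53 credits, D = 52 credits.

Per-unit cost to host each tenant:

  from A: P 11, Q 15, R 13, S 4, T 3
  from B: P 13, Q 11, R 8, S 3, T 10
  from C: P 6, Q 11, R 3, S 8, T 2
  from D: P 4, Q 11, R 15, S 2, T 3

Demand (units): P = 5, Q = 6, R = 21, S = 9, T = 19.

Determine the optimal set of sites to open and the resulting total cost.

Open C and D; minimum total cost 310.

For any fixed open set, each tenant goes to its cheapest open site; total = fixed + service.
{C, D}: P→D 4·5=20, Q→C 11·6=66, R→C 3·21=63, S→D 2·9=18, T→C 2·19=38. Service 205; fixed 105; total 310.
{C}: service 269 + fixed 53 = 322
{B, C}: P→C 6·5=30, Q→B 11·6=66, R→C 3·21=63, S→B 3·9=27, T→C 2·19=38. Service 224; fixed 138; total 362.
{A, B, C, D}: service 205 + fixed 294 = 499
No other subset beats 310.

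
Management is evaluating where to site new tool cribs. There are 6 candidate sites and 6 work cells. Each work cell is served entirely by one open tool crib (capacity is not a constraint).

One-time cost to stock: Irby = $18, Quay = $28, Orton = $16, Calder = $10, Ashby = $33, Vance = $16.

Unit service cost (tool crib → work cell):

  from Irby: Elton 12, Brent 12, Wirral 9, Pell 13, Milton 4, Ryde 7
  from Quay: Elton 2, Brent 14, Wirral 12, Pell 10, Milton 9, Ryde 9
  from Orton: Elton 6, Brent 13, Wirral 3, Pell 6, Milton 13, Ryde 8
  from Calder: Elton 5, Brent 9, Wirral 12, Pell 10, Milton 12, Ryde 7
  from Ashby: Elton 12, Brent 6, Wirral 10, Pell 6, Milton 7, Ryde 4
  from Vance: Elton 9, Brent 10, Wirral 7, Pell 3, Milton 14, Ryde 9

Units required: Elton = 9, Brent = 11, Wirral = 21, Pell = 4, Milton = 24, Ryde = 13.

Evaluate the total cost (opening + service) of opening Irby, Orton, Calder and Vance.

Total cost: 466

Each work cell is assigned to its cheapest site among the open ones.
{Irby, Orton, Calder, Vance}: Elton→Calder 5·9=45, Brent→Calder 9·11=99, Wirral→Orton 3·21=63, Pell→Vance 3·4=12, Milton→Irby 4·24=96, Ryde→Irby 7·13=91. Service 406; fixed 60; total 466.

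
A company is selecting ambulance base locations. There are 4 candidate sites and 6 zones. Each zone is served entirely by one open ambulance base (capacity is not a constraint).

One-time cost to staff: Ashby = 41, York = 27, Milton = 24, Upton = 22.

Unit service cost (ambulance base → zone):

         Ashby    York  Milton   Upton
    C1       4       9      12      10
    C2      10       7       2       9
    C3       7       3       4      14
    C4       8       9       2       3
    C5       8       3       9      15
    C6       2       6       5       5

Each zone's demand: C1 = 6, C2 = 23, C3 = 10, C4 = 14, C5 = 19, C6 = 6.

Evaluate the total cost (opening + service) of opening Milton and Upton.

Total cost: 421

Each zone is assigned to its cheapest site among the open ones.
{Milton, Upton}: C1→Upton 10·6=60, C2→Milton 2·23=46, C3→Milton 4·10=40, C4→Milton 2·14=28, C5→Milton 9·19=171, C6→Milton 5·6=30. Service 375; fixed 46; total 421.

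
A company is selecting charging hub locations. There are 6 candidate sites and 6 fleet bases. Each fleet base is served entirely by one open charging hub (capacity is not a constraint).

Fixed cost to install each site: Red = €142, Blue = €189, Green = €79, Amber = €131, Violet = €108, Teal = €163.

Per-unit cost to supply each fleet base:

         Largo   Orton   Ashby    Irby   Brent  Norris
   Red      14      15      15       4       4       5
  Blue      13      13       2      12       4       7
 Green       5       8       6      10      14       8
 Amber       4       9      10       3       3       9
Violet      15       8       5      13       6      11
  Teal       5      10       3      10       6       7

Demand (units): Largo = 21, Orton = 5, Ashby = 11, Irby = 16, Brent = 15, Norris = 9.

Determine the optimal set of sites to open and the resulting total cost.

Open Amber only; minimum total cost 544.

For any fixed open set, each fleet base goes to its cheapest open site; total = fixed + service.
{Amber}: Largo→Amber 4·21=84, Orton→Amber 9·5=45, Ashby→Amber 10·11=110, Irby→Amber 3·16=48, Brent→Amber 3·15=45, Norris→Amber 9·9=81. Service 413; fixed 131; total 544.
{Green, Amber}: service 355 + fixed 210 = 565
{Amber, Violet}: service 353 + fixed 239 = 592
{Red, Blue, Green, Amber, Violet, Teal}: service 284 + fixed 812 = 1096
No other subset beats 544.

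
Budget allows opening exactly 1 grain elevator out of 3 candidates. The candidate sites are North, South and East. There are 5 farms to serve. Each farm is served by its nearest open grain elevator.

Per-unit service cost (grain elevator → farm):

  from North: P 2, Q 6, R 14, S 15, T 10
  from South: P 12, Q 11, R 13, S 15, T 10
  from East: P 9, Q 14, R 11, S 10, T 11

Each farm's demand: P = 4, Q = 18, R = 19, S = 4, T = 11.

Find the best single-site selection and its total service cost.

With exactly 1 open, each farm uses its cheapest among the chosen.
{North}: P→North 2·4=8, Q→North 6·18=108, R→North 14·19=266, S→North 15·4=60, T→North 10·11=110. Service cost 552.
{East}: service cost 658
{South}: service cost 663
Among all 3 size-1 choices, {North} is lowest.

Choose North only; total service cost 552.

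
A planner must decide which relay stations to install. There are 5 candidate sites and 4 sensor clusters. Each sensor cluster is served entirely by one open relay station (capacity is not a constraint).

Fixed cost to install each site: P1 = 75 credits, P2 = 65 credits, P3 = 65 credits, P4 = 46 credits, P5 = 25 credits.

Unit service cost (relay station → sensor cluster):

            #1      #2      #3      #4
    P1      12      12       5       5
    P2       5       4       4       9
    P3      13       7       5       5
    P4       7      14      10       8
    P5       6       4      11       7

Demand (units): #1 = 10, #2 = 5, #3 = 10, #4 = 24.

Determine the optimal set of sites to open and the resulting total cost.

Open P3 and P5; minimum total cost 340.

For any fixed open set, each sensor cluster goes to its cheapest open site; total = fixed + service.
{P3, P5}: #1→P5 6·10=60, #2→P5 4·5=20, #3→P3 5·10=50, #4→P3 5·24=120. Service 250; fixed 90; total 340.
{P1, P5}: service 250 + fixed 100 = 350
{P2, P3}: #1→P2 5·10=50, #2→P2 4·5=20, #3→P2 4·10=40, #4→P3 5·24=120. Service 230; fixed 130; total 360.
{P1, P2, P3, P4, P5}: service 230 + fixed 276 = 506
No other subset beats 340.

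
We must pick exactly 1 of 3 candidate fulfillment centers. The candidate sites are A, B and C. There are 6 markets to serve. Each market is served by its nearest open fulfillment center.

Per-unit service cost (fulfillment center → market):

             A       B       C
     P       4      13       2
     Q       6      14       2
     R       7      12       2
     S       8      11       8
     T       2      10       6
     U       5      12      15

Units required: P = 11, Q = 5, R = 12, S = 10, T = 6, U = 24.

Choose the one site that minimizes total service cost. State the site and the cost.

With exactly 1 open, each market uses its cheapest among the chosen.
{A}: P→A 4·11=44, Q→A 6·5=30, R→A 7·12=84, S→A 8·10=80, T→A 2·6=12, U→A 5·24=120. Service cost 370.
{C}: service cost 532
{B}: service cost 815
Among all 3 size-1 choices, {A} is lowest.

Choose A only; total service cost 370.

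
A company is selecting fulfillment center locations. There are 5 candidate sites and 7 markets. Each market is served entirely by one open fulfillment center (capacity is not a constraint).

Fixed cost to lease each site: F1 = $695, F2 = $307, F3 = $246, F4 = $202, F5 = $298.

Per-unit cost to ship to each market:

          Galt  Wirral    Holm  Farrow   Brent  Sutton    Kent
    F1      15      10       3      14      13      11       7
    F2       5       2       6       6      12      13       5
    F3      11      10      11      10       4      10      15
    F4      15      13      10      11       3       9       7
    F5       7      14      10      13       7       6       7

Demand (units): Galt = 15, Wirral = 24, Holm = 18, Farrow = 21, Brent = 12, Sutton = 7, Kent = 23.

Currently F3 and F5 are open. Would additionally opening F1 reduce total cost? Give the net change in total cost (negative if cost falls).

No — net change +569 (cost rises by 569).

Current service cost with {F3, F5}: 986.
Adding F1: each market re-picks its cheapest; new service cost 860, saving 126.
Extra fixed cost: 695. Net change = 695 − 126 = 569.
(Totals: 1530 → 2099.)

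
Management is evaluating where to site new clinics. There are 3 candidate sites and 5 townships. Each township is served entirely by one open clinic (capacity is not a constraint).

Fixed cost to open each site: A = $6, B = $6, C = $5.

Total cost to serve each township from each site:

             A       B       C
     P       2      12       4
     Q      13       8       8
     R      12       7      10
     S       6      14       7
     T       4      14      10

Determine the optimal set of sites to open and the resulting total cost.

Open A and B; minimum total cost 39.

For any fixed open set, each township goes to its cheapest open site; total = fixed + service.
{A, B}: P→A 2, Q→B 8, R→B 7, S→A 6, T→A 4. Service 27; fixed 12; total 39.
{A, C}: service 30 + fixed 11 = 41
{A}: P→A 2, Q→A 13, R→A 12, S→A 6, T→A 4. Service 37; fixed 6; total 43.
{A, B, C}: service 27 + fixed 17 = 44
No other subset beats 39.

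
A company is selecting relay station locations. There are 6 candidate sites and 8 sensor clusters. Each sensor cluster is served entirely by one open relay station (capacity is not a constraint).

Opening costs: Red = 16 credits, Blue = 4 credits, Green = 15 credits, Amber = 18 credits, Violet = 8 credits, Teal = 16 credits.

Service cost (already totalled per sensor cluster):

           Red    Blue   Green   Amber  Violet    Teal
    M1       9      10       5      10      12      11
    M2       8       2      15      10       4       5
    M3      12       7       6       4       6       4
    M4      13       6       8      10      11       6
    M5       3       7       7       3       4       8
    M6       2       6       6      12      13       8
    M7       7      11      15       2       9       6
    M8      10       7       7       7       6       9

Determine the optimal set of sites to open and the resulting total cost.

For any fixed open set, each sensor cluster goes to its cheapest open site; total = fixed + service.
{Blue}: M1→Blue 10, M2→Blue 2, M3→Blue 7, M4→Blue 6, M5→Blue 7, M6→Blue 6, M7→Blue 11, M8→Blue 7. Service 56; fixed 4; total 60.
{Blue, Violet}: service 49 + fixed 12 = 61
{Blue, Amber}: service 40 + fixed 22 = 62
{Red, Blue, Green, Amber, Violet, Teal}: service 30 + fixed 77 = 107
No other subset beats 60.

Open Blue only; minimum total cost 60.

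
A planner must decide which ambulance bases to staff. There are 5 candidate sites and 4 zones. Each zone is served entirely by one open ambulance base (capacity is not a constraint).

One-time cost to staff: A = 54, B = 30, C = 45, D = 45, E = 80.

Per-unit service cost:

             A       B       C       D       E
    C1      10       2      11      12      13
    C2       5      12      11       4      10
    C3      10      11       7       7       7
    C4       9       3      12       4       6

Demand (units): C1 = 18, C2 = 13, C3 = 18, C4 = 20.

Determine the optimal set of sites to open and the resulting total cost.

For any fixed open set, each zone goes to its cheapest open site; total = fixed + service.
{B, D}: C1→B 2·18=36, C2→D 4·13=52, C3→D 7·18=126, C4→B 3·20=60. Service 274; fixed 75; total 349.
{B, C, D}: service 274 + fixed 120 = 394
{A, B, D}: C1→B 2·18=36, C2→D 4·13=52, C3→D 7·18=126, C4→B 3·20=60. Service 274; fixed 129; total 403.
{A, B, C, D, E}: C1→B 2·18=36, C2→D 4·13=52, C3→C 7·18=126, C4→B 3·20=60. Service 274; fixed 254; total 528.
No other subset beats 349.

Open B and D; minimum total cost 349.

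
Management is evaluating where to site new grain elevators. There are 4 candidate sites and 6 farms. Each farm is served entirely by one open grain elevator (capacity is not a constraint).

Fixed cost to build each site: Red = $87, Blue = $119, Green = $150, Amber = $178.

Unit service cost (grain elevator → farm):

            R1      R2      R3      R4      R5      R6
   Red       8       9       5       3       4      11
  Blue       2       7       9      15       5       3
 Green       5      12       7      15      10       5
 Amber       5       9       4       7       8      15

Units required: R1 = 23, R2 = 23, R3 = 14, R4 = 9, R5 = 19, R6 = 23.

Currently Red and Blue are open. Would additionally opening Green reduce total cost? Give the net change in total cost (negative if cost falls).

Current service cost with {Red, Blue}: 449.
Adding Green: each farm re-picks its cheapest; new service cost 449, saving 0.
Extra fixed cost: 150. Net change = 150 − 0 = 150.
(Totals: 655 → 805.)

No — net change +150 (cost rises by 150).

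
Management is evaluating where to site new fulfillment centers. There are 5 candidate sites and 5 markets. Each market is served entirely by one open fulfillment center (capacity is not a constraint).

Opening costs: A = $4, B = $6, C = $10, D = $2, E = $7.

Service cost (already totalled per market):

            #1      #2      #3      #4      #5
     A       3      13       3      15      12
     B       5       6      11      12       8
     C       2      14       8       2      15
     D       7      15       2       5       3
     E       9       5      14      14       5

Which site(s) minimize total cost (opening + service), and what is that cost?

Open B and D; minimum total cost 29.

For any fixed open set, each market goes to its cheapest open site; total = fixed + service.
{B, D}: #1→B 5, #2→B 6, #3→D 2, #4→D 5, #5→D 3. Service 21; fixed 8; total 29.
{A, B, D}: service 19 + fixed 12 = 31
{A, D, E}: service 18 + fixed 13 = 31
{A, B, C, D, E}: service 14 + fixed 29 = 43
No other subset beats 29.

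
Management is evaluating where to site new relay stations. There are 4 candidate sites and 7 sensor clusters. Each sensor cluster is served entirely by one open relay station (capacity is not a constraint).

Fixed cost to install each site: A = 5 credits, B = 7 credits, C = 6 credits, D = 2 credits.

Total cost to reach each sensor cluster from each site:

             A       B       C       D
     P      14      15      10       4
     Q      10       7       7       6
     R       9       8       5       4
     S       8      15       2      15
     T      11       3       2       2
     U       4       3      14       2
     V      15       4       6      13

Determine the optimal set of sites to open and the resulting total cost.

Open C and D; minimum total cost 34.

For any fixed open set, each sensor cluster goes to its cheapest open site; total = fixed + service.
{C, D}: P→D 4, Q→D 6, R→D 4, S→C 2, T→C 2, U→D 2, V→C 6. Service 26; fixed 8; total 34.
{A, C, D}: service 26 + fixed 13 = 39
{B, C, D}: service 24 + fixed 15 = 39
{A, B, C, D}: service 24 + fixed 20 = 44
(All 15 nonempty subsets were checked; C and D is lowest.)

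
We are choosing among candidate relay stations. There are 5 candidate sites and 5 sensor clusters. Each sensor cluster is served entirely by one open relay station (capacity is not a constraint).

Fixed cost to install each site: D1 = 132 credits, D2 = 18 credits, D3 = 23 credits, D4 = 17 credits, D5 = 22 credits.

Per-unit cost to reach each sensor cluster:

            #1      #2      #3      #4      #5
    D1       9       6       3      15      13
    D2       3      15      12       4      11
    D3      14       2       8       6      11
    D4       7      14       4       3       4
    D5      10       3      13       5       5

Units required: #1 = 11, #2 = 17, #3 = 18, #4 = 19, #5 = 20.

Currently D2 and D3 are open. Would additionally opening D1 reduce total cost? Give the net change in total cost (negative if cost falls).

No — net change +42 (cost rises by 42).

Current service cost with {D2, D3}: 507.
Adding D1: each sensor cluster re-picks its cheapest; new service cost 417, saving 90.
Extra fixed cost: 132. Net change = 132 − 90 = 42.
(Totals: 548 → 590.)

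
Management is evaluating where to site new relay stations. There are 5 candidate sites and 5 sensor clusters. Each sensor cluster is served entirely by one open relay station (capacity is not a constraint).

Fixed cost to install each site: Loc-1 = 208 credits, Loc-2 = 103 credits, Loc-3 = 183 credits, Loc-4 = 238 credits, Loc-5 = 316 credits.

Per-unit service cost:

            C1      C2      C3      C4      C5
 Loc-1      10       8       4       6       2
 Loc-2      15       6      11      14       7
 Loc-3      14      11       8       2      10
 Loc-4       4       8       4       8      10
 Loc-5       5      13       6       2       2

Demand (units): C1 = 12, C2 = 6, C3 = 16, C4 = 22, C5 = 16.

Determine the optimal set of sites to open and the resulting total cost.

Open Loc-1 only; minimum total cost 604.

For any fixed open set, each sensor cluster goes to its cheapest open site; total = fixed + service.
{Loc-1}: C1→Loc-1 10·12=120, C2→Loc-1 8·6=48, C3→Loc-1 4·16=64, C4→Loc-1 6·22=132, C5→Loc-1 2·16=32. Service 396; fixed 208; total 604.
{Loc-5}: C1→Loc-5 5·12=60, C2→Loc-5 13·6=78, C3→Loc-5 6·16=96, C4→Loc-5 2·22=44, C5→Loc-5 2·16=32. Service 310; fixed 316; total 626.
{Loc-2, Loc-5}: C1→Loc-5 5·12=60, C2→Loc-2 6·6=36, C3→Loc-5 6·16=96, C4→Loc-5 2·22=44, C5→Loc-5 2·16=32. Service 268; fixed 419; total 687.
{Loc-1, Loc-2, Loc-3, Loc-4, Loc-5}: service 224 + fixed 1048 = 1272
No other subset beats 604.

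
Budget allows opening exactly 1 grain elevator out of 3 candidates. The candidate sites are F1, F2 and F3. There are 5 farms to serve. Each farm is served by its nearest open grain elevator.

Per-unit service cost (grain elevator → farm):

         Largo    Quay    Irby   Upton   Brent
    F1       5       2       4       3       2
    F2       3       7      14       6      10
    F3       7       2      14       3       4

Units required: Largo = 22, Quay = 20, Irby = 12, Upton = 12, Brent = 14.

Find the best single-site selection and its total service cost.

Choose F1 only; total service cost 262.

With exactly 1 open, each farm uses its cheapest among the chosen.
{F1}: Largo→F1 5·22=110, Quay→F1 2·20=40, Irby→F1 4·12=48, Upton→F1 3·12=36, Brent→F1 2·14=28. Service cost 262.
{F3}: service cost 454
{F2}: service cost 586
Among all 3 size-1 choices, {F1} is lowest.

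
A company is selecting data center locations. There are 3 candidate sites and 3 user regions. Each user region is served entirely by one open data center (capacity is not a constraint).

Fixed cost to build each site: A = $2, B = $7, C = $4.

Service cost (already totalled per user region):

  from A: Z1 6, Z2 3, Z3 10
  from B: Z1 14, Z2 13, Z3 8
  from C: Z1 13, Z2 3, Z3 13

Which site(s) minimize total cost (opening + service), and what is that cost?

For any fixed open set, each user region goes to its cheapest open site; total = fixed + service.
{A}: Z1→A 6, Z2→A 3, Z3→A 10. Service 19; fixed 2; total 21.
{A, C}: service 19 + fixed 6 = 25
{A, B}: service 17 + fixed 9 = 26
{A, B, C}: service 17 + fixed 13 = 30
(All 7 nonempty subsets were checked; A only is lowest.)

Open A only; minimum total cost 21.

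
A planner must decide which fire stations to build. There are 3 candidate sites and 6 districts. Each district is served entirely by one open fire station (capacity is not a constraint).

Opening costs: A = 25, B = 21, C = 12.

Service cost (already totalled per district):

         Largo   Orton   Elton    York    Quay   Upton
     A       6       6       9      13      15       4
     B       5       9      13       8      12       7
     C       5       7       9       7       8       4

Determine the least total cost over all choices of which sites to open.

For any fixed open set, each district goes to its cheapest open site; total = fixed + service.
{C}: Largo→C 5, Orton→C 7, Elton→C 9, York→C 7, Quay→C 8, Upton→C 4. Service 40; fixed 12; total 52.
{B, C}: Largo→B 5, Orton→C 7, Elton→C 9, York→C 7, Quay→C 8, Upton→C 4. Service 40; fixed 33; total 73.
{B}: service 54 + fixed 21 = 75
{A, B, C}: Largo→B 5, Orton→A 6, Elton→A 9, York→C 7, Quay→C 8, Upton→A 4. Service 39; fixed 58; total 97.
No other subset beats 52.

Minimum total cost: 52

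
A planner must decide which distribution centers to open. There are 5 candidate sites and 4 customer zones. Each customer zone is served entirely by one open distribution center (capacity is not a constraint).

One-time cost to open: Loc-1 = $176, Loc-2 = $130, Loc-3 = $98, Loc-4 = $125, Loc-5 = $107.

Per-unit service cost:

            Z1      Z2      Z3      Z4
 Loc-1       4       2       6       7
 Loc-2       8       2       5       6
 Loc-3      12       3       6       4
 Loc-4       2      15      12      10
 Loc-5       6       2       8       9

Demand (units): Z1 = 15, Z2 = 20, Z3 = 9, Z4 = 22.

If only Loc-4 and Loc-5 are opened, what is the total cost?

Total cost: 572

Each customer zone is assigned to its cheapest site among the open ones.
{Loc-4, Loc-5}: Z1→Loc-4 2·15=30, Z2→Loc-5 2·20=40, Z3→Loc-5 8·9=72, Z4→Loc-5 9·22=198. Service 340; fixed 232; total 572.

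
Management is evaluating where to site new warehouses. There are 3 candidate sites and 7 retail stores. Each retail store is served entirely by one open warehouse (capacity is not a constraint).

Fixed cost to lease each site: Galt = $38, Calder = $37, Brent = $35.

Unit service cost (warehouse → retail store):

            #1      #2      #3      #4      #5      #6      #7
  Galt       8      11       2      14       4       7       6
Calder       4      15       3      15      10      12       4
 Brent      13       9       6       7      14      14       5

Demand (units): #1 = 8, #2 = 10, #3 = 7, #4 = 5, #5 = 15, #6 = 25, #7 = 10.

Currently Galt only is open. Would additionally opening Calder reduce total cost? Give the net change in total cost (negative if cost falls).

Yes — net change −15 (cost falls by 15).

Current service cost with {Galt}: 553.
Adding Calder: each retail store re-picks its cheapest; new service cost 501, saving 52.
Extra fixed cost: 37. Net change = 37 − 52 = -15.
(Totals: 591 → 576.)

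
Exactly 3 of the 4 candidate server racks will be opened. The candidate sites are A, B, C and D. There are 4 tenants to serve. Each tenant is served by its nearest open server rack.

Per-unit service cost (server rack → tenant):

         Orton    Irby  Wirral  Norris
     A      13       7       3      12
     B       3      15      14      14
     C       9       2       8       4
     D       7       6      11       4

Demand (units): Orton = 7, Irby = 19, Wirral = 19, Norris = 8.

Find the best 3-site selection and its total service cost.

With exactly 3 open, each tenant uses its cheapest among the chosen.
{A, B, C}: Orton→B 3·7=21, Irby→C 2·19=38, Wirral→A 3·19=57, Norris→C 4·8=32. Service cost 148.
{A, C, D}: service cost 176
{A, B, D}: service cost 224
Among all 4 size-3 choices, {A, B, C} is lowest.

Choose A, B and C; total service cost 148.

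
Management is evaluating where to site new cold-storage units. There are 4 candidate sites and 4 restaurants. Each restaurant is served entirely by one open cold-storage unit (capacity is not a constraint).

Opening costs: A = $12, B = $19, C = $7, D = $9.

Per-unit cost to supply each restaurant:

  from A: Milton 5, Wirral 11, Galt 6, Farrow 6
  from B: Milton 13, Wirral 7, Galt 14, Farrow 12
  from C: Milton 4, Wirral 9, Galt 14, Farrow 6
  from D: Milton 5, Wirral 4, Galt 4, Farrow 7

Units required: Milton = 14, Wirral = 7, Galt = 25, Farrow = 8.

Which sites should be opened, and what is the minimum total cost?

Open C and D; minimum total cost 248.

For any fixed open set, each restaurant goes to its cheapest open site; total = fixed + service.
{C, D}: Milton→C 4·14=56, Wirral→D 4·7=28, Galt→D 4·25=100, Farrow→C 6·8=48. Service 232; fixed 16; total 248.
{A, C, D}: service 232 + fixed 28 = 260
{D}: Milton→D 5·14=70, Wirral→D 4·7=28, Galt→D 4·25=100, Farrow→D 7·8=56. Service 254; fixed 9; total 263.
{A, B, C, D}: Milton→C 4·14=56, Wirral→D 4·7=28, Galt→D 4·25=100, Farrow→A 6·8=48. Service 232; fixed 47; total 279.
No other subset beats 248.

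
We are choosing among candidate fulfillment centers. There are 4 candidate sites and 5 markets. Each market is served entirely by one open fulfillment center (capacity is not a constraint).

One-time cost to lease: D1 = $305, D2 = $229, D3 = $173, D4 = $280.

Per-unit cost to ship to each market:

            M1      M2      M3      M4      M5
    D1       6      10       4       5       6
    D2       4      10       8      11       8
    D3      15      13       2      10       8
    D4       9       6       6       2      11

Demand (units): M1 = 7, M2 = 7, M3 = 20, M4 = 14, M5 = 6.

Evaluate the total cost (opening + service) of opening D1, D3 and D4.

Total cost: 946

Each market is assigned to its cheapest site among the open ones.
{D1, D3, D4}: M1→D1 6·7=42, M2→D4 6·7=42, M3→D3 2·20=40, M4→D4 2·14=28, M5→D1 6·6=36. Service 188; fixed 758; total 946.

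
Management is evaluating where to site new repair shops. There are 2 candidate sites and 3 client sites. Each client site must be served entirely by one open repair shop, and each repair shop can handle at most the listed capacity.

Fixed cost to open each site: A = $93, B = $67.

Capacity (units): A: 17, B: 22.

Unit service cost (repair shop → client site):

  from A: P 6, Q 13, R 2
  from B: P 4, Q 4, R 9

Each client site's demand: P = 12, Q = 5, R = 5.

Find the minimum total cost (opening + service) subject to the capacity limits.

Open {B}: P→B 4·12=48, Q→B 4·5=20, R→B 9·5=45.
Loads: B carries 22/22. Service 113; fixed 67; total 180.
Next best feasible plan costs 238.

Minimum total cost: 180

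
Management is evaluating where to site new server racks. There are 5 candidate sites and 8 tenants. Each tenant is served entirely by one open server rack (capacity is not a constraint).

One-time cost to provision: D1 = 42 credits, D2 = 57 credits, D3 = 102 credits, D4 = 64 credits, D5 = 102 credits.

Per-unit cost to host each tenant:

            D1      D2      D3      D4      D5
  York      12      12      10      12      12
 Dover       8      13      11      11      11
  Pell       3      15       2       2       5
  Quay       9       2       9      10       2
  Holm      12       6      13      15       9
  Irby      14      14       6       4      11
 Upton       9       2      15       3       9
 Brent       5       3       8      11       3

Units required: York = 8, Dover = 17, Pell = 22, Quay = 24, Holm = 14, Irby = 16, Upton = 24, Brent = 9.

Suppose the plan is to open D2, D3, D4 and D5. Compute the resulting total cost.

Each tenant is assigned to its cheapest site among the open ones.
{D2, D3, D4, D5}: York→D3 10·8=80, Dover→D3 11·17=187, Pell→D3 2·22=44, Quay→D2 2·24=48, Holm→D2 6·14=84, Irby→D4 4·16=64, Upton→D2 2·24=48, Brent→D2 3·9=27. Service 582; fixed 325; total 907.

Total cost: 907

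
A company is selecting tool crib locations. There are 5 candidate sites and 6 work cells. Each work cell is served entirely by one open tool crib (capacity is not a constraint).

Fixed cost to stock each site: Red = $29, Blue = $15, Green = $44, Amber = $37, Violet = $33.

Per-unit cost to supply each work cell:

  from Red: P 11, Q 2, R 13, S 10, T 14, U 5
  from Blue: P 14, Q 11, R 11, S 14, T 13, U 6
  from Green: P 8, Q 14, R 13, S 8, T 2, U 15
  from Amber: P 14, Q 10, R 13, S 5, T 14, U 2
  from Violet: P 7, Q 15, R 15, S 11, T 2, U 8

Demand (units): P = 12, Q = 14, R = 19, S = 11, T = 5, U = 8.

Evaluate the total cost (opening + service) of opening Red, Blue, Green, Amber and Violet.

Each work cell is assigned to its cheapest site among the open ones.
{Red, Blue, Green, Amber, Violet}: P→Violet 7·12=84, Q→Red 2·14=28, R→Blue 11·19=209, S→Amber 5·11=55, T→Green 2·5=10, U→Amber 2·8=16. Service 402; fixed 158; total 560.

Total cost: 560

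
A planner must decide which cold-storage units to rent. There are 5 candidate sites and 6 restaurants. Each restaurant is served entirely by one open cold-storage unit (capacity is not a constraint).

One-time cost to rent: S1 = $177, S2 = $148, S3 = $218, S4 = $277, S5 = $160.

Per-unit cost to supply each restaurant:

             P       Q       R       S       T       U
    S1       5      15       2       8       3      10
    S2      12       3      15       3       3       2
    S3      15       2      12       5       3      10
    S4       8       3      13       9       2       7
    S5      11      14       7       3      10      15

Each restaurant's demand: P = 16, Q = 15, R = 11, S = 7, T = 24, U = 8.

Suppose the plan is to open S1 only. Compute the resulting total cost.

Total cost: 712

Each restaurant is assigned to its cheapest site among the open ones.
{S1}: P→S1 5·16=80, Q→S1 15·15=225, R→S1 2·11=22, S→S1 8·7=56, T→S1 3·24=72, U→S1 10·8=80. Service 535; fixed 177; total 712.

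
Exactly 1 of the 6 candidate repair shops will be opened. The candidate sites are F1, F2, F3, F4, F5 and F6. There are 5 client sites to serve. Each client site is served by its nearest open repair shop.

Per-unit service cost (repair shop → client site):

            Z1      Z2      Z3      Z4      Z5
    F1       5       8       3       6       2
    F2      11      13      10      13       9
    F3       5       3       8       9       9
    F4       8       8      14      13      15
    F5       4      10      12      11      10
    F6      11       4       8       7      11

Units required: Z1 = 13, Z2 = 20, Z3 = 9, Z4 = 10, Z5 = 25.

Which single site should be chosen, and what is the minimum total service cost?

Choose F1 only; total service cost 362.

With exactly 1 open, each client site uses its cheapest among the chosen.
{F1}: Z1→F1 5·13=65, Z2→F1 8·20=160, Z3→F1 3·9=27, Z4→F1 6·10=60, Z5→F1 2·25=50. Service cost 362.
{F3}: service cost 512
{F6}: service cost 640
Among all 6 size-1 choices, {F1} is lowest.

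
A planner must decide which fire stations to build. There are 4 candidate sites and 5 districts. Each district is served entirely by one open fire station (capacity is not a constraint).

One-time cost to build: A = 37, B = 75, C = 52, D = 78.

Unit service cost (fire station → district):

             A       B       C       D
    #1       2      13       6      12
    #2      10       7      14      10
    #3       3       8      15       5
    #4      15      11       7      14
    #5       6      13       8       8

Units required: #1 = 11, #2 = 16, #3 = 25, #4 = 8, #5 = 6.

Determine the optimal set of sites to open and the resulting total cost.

For any fixed open set, each district goes to its cheapest open site; total = fixed + service.
{A, C}: #1→A 2·11=22, #2→A 10·16=160, #3→A 3·25=75, #4→C 7·8=56, #5→A 6·6=36. Service 349; fixed 89; total 438.
{A, B}: service 333 + fixed 112 = 445
{A}: #1→A 2·11=22, #2→A 10·16=160, #3→A 3·25=75, #4→A 15·8=120, #5→A 6·6=36. Service 413; fixed 37; total 450.
{A, B, C, D}: service 301 + fixed 242 = 543
(All 15 nonempty subsets were checked; A and C is lowest.)

Open A and C; minimum total cost 438.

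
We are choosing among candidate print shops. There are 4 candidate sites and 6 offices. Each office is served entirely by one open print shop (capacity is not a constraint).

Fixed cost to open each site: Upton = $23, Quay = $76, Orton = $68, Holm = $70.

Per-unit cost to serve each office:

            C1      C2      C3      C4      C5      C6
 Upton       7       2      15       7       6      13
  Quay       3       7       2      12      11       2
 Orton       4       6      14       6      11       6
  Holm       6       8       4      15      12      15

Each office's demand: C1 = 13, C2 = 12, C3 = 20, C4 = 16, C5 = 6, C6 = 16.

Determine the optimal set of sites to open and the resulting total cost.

Open Upton and Quay; minimum total cost 382.

For any fixed open set, each office goes to its cheapest open site; total = fixed + service.
{Upton, Quay}: C1→Quay 3·13=39, C2→Upton 2·12=24, C3→Quay 2·20=40, C4→Upton 7·16=112, C5→Upton 6·6=36, C6→Quay 2·16=32. Service 283; fixed 99; total 382.
{Upton, Quay, Orton}: C1→Quay 3·13=39, C2→Upton 2·12=24, C3→Quay 2·20=40, C4→Orton 6·16=96, C5→Upton 6·6=36, C6→Quay 2·16=32. Service 267; fixed 167; total 434.
{Upton, Quay, Holm}: service 283 + fixed 169 = 452
{Upton, Quay, Orton, Holm}: C1→Quay 3·13=39, C2→Upton 2·12=24, C3→Quay 2·20=40, C4→Orton 6·16=96, C5→Upton 6·6=36, C6→Quay 2·16=32. Service 267; fixed 237; total 504.
No other subset beats 382.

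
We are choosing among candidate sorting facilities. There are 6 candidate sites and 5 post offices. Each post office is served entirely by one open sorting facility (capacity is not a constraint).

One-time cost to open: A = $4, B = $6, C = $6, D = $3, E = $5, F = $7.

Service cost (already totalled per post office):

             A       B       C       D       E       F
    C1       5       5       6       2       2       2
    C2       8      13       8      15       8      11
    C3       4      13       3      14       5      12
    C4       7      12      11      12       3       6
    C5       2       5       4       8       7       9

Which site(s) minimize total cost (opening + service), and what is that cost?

Open A and E; minimum total cost 28.

For any fixed open set, each post office goes to its cheapest open site; total = fixed + service.
{A, E}: C1→E 2, C2→A 8, C3→A 4, C4→E 3, C5→A 2. Service 19; fixed 9; total 28.
{A}: C1→A 5, C2→A 8, C3→A 4, C4→A 7, C5→A 2. Service 26; fixed 4; total 30.
{A, D}: service 23 + fixed 7 = 30
{A, B, C, D, E, F}: service 18 + fixed 31 = 49
No other subset beats 28.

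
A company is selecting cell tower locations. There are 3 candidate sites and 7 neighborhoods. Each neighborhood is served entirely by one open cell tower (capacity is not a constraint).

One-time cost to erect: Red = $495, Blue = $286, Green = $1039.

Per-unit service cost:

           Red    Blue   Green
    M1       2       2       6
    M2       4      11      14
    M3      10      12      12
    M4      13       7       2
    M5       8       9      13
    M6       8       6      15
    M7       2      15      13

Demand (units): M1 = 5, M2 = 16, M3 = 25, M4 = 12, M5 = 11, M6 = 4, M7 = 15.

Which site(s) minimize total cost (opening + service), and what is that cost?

For any fixed open set, each neighborhood goes to its cheapest open site; total = fixed + service.
{Red}: M1→Red 2·5=10, M2→Red 4·16=64, M3→Red 10·25=250, M4→Red 13·12=156, M5→Red 8·11=88, M6→Red 8·4=32, M7→Red 2·15=30. Service 630; fixed 495; total 1125.
{Blue}: service 918 + fixed 286 = 1204
{Red, Blue}: M1→Red 2·5=10, M2→Red 4·16=64, M3→Red 10·25=250, M4→Blue 7·12=84, M5→Red 8·11=88, M6→Blue 6·4=24, M7→Red 2·15=30. Service 550; fixed 781; total 1331.
{Red, Blue, Green}: M1→Red 2·5=10, M2→Red 4·16=64, M3→Red 10·25=250, M4→Green 2·12=24, M5→Red 8·11=88, M6→Blue 6·4=24, M7→Red 2·15=30. Service 490; fixed 1820; total 2310.
(All 7 nonempty subsets were checked; Red only is lowest.)

Open Red only; minimum total cost 1125.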